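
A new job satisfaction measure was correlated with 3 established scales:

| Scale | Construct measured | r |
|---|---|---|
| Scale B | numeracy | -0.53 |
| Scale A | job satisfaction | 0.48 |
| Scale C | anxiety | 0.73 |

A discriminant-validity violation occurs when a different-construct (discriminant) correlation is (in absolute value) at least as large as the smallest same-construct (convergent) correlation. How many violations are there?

2

Convergent (same construct = job satisfaction): Scale A.
Smallest convergent = 0.48. Discriminant |r|: 0.53, 0.73; count ≥ 0.48 → 2.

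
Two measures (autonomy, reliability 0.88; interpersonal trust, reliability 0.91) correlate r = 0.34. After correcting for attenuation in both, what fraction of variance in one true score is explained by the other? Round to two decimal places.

Disattenuated r = 0.34 / √(0.88 × 0.91) = 0.34 / 0.8949 = 0.3799.
Shared true-score variance = 0.3799² = 0.1443 ≈ 0.14.

0.14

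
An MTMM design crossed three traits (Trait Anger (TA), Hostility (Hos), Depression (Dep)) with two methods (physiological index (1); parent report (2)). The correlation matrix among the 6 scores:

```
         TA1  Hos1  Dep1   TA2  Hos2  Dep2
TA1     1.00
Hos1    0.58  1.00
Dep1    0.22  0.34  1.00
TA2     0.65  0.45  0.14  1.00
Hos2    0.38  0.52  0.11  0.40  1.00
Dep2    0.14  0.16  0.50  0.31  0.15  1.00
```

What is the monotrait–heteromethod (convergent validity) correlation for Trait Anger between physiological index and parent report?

Same trait (TA), different methods: r(TA1, TA2) = 0.65.

0.65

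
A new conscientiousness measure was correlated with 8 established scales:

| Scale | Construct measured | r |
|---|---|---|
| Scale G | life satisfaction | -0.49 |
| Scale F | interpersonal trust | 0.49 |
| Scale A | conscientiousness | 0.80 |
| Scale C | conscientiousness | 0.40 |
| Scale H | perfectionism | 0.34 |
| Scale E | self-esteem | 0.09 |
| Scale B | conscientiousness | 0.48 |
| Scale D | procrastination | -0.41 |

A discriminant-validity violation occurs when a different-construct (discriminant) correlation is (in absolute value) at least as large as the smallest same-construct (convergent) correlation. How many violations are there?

Convergent (same construct = conscientiousness): Scale A, Scale C, Scale B.
Smallest convergent = 0.40. Discriminant |r|: 0.49, 0.49, 0.34, 0.09, 0.41; count ≥ 0.40 → 3.

3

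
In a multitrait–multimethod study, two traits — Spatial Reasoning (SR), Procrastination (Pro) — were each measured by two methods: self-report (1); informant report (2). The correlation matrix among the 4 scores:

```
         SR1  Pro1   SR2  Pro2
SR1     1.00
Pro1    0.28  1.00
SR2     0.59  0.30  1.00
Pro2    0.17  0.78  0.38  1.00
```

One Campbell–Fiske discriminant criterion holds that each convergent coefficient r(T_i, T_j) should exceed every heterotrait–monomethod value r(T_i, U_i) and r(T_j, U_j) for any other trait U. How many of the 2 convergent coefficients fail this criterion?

Checking each validity diagonal entry against its comparison values:
SR (methods 1·2): 0.59 vs {0.28, 0.38} → pass.
Pro (methods 1·2): 0.78 vs {0.28, 0.38} → pass.
0 of 2 fail.

0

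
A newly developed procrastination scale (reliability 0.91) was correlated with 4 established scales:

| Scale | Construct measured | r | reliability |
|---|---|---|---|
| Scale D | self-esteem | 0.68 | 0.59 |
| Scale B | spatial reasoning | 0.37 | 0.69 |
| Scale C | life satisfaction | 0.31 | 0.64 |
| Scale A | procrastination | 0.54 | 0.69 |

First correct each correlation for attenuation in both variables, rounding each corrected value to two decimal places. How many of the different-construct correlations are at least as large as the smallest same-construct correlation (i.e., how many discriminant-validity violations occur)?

1

Disattenuated r (r / √(r_scale · r_new)):
  Scale D (disc): 0.68 / √(0.59·0.91) = 0.93
  Scale B (disc): 0.37 / √(0.69·0.91) = 0.47
  Scale C (disc): 0.31 / √(0.64·0.91) = 0.41
  Scale A (conv): 0.54 / √(0.69·0.91) = 0.68
Smallest convergent = 0.68. Discriminant values: 0.93, 0.47, 0.41; count ≥ 0.68 → 1.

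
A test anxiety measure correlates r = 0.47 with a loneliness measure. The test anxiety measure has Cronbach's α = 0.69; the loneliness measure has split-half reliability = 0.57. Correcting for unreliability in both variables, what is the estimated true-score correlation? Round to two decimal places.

r_true = r_obs / √(r_xx · r_yy) = 0.47 / √(0.69 × 0.57) = 0.47 / √0.3933 = 0.47 / 0.6271 ≈ 0.75.

0.75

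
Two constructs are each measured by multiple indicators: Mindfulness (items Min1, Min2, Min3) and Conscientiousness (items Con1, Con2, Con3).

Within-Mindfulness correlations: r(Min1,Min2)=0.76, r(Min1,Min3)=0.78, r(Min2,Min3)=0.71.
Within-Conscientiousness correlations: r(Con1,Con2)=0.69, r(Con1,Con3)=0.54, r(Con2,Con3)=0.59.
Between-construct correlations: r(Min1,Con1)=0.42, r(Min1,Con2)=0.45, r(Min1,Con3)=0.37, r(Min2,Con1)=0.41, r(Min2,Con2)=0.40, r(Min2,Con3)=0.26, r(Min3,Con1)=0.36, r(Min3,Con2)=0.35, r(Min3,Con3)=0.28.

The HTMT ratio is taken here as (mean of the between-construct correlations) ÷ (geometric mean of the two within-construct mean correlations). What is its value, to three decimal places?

Mean heterotrait r = 3.30/9 = 0.3667.
Mean within-Min = 2.25/3 = 0.7500; mean within-Con = 1.82/3 = 0.6067.
Geometric mean = √(0.7500 × 0.6067) = 0.6746.
HTMT = 0.3667 / 0.6746 = 0.544.

0.544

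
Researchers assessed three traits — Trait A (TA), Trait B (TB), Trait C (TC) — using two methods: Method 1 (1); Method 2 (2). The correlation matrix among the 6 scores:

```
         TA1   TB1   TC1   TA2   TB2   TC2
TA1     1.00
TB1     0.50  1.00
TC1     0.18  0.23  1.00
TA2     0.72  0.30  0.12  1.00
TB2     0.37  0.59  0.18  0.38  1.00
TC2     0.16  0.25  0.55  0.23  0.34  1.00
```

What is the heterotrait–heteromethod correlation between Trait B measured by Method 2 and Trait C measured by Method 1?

Different traits and methods: r(TB2, TC1) = 0.18.

0.18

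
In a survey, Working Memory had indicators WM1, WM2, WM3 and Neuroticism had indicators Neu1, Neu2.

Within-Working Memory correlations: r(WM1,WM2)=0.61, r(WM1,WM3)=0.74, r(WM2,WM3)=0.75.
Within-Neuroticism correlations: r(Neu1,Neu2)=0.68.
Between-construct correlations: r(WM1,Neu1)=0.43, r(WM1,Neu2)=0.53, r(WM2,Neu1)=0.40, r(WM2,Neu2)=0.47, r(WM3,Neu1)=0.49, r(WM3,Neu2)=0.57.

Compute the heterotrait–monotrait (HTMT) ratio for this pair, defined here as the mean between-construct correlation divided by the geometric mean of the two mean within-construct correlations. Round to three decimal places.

Mean heterotrait r = 2.89/6 = 0.4817.
Mean within-WM = 2.10/3 = 0.7000; mean within-Neu = 0.68/1 = 0.6800.
Geometric mean = √(0.7000 × 0.6800) = 0.6899.
HTMT = 0.4817 / 0.6899 = 0.698.

0.698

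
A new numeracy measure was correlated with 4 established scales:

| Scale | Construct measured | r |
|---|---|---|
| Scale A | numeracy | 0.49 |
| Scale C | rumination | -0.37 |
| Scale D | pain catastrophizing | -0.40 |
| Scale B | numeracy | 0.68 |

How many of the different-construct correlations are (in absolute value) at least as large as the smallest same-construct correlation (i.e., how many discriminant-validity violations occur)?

Convergent (same construct = numeracy): Scale A, Scale B.
Smallest convergent = 0.49. Discriminant |r|: 0.37, 0.40; count ≥ 0.49 → 0.

0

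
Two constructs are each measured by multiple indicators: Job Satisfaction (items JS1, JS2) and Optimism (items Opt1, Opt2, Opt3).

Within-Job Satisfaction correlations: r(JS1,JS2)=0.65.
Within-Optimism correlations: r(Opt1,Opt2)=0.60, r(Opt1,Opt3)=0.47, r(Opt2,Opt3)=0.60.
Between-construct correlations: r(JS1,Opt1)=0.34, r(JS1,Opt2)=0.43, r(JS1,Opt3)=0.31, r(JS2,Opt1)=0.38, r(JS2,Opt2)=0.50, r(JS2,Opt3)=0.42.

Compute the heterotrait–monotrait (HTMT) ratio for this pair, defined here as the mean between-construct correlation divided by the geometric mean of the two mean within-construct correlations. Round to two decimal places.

0.66

Mean heterotrait r = 2.38/6 = 0.3967.
Mean within-JS = 0.65/1 = 0.6500; mean within-Opt = 1.67/3 = 0.5567.
Geometric mean = √(0.6500 × 0.5567) = 0.6015.
HTMT = 0.3967 / 0.6015 = 0.66.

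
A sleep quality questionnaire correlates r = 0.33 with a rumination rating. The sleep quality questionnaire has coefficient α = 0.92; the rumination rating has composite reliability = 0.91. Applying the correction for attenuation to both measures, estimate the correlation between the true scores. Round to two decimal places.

r_true = r_obs / √(r_xx · r_yy) = 0.33 / √(0.92 × 0.91) = 0.33 / √0.8372 = 0.33 / 0.9150 ≈ 0.36.

0.36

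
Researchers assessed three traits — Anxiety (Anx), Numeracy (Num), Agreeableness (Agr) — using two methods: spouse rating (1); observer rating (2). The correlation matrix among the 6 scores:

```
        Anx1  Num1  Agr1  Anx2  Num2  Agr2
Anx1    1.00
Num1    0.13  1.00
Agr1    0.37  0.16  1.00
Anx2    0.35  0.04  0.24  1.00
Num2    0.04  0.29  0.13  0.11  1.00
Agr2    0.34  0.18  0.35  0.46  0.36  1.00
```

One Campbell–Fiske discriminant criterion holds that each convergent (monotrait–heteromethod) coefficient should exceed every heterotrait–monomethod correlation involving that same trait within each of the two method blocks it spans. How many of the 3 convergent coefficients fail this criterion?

Each convergent coefficient versus the relevant comparison correlations:
Anx (methods 1·2): 0.35 vs {0.13, 0.11, 0.37, 0.46} → fail.
Num (methods 1·2): 0.29 vs {0.13, 0.11, 0.16, 0.36} → fail.
Agr (methods 1·2): 0.35 vs {0.37, 0.46, 0.16, 0.36} → fail.
3 of 3 fail.

3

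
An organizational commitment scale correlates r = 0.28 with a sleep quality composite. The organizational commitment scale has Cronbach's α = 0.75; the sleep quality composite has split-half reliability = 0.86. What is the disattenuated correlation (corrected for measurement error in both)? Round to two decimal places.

0.35

r_true = r_obs / √(r_xx · r_yy) = 0.28 / √(0.75 × 0.86) = 0.28 / √0.6450 = 0.28 / 0.8031 ≈ 0.35.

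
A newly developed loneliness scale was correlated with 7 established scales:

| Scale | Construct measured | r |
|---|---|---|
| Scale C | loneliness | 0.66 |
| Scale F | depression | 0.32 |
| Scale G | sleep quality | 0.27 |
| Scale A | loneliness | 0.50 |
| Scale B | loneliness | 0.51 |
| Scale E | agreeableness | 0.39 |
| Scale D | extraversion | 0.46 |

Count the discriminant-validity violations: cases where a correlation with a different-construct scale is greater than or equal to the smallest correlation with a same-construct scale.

0

Convergent (same construct = loneliness): Scale C, Scale A, Scale B.
Smallest convergent = 0.50. Discriminant values: 0.32, 0.27, 0.39, 0.46; count ≥ 0.50 → 0.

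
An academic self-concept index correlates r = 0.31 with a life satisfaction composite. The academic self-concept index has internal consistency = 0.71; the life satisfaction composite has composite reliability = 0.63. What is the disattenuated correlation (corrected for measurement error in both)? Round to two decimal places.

r_true = r_obs / √(r_xx · r_yy) = 0.31 / √(0.71 × 0.63) = 0.31 / √0.4473 = 0.31 / 0.6688 ≈ 0.46.

0.46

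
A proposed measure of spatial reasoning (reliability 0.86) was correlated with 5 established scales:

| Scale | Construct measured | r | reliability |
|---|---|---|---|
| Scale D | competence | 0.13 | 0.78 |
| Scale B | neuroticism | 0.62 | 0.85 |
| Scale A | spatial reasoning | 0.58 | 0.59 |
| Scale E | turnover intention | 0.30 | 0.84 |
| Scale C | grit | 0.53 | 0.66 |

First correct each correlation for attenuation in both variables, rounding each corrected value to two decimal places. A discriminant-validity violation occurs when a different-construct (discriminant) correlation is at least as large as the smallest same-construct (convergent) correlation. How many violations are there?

Disattenuated r (r / √(r_scale · r_new)):
  Scale D (disc): 0.13 / √(0.78·0.86) = 0.16
  Scale B (disc): 0.62 / √(0.85·0.86) = 0.73
  Scale A (conv): 0.58 / √(0.59·0.86) = 0.81
  Scale E (disc): 0.30 / √(0.84·0.86) = 0.35
  Scale C (disc): 0.53 / √(0.66·0.86) = 0.70
Smallest convergent = 0.81. Discriminant values: 0.16, 0.73, 0.35, 0.70; count ≥ 0.81 → 0.

0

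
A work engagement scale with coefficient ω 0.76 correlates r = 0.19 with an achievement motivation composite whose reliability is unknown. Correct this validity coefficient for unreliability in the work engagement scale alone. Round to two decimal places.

0.22

Single correction: r_c = r_obs / √r_xx = 0.19 / √0.76 = 0.19 / 0.8718 ≈ 0.22.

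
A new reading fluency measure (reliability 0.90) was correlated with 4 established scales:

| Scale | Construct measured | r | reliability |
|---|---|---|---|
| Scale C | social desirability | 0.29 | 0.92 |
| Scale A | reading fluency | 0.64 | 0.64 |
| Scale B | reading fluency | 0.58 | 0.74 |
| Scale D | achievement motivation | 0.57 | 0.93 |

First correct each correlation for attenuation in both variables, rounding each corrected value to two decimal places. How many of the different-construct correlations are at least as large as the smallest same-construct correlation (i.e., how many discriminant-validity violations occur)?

0

Disattenuated r (r / √(r_scale · r_new)):
  Scale C (disc): 0.29 / √(0.92·0.90) = 0.32
  Scale A (conv): 0.64 / √(0.64·0.90) = 0.84
  Scale B (conv): 0.58 / √(0.74·0.90) = 0.71
  Scale D (disc): 0.57 / √(0.93·0.90) = 0.62
Smallest convergent = 0.71. Discriminant values: 0.32, 0.62; count ≥ 0.71 → 0.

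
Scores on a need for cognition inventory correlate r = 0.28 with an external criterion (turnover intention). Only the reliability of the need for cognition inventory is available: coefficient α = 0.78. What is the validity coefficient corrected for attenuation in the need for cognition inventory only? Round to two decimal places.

0.32

Single correction: r_c = r_obs / √r_xx = 0.28 / √0.78 = 0.28 / 0.8832 ≈ 0.32.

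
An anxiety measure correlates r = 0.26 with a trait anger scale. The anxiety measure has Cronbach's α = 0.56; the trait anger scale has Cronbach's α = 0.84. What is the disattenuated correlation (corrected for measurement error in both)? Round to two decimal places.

0.38

r_true = r_obs / √(r_xx · r_yy) = 0.26 / √(0.56 × 0.84) = 0.26 / √0.4704 = 0.26 / 0.6859 ≈ 0.38.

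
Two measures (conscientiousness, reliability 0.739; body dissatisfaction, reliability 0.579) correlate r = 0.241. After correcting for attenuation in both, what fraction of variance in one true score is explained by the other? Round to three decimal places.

Disattenuated r = 0.241 / √(0.739 × 0.579) = 0.241 / 0.6541 = 0.3684.
Shared true-score variance = 0.3684² = 0.1357 ≈ 0.136.

0.136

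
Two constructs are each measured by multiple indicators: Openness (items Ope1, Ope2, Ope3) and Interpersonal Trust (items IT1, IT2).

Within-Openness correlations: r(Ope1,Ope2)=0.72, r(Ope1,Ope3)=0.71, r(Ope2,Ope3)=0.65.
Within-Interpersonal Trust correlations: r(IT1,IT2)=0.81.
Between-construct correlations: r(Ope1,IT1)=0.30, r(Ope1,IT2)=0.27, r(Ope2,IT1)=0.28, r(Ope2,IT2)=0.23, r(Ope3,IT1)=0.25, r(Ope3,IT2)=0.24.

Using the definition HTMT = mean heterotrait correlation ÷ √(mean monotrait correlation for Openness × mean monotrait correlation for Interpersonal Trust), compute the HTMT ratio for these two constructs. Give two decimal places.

Between-construct mean = 1.57/6 = 0.2617.
Mean within-Ope = 2.08/3 = 0.6933; mean within-IT = 0.81/1 = 0.8100.
Geometric mean = √(0.6933 × 0.8100) = 0.7494.
HTMT = 0.2617 / 0.7494 = 0.35.

0.35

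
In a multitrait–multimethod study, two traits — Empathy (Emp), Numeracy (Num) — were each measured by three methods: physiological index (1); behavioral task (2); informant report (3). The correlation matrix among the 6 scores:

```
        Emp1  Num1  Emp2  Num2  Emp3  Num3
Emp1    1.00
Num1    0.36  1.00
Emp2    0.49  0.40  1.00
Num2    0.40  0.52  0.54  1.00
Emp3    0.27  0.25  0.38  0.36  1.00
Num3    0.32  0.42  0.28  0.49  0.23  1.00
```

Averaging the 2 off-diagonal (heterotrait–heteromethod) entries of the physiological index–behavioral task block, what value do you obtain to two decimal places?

0.40

HTHM values (method 1 × method 2): 0.40, 0.40; mean = 0.80/2 = 0.40.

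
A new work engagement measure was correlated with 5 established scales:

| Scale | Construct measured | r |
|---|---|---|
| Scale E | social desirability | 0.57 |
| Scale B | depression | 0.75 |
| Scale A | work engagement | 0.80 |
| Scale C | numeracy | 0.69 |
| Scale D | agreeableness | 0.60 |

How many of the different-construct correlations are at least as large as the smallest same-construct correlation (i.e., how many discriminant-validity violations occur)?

Convergent (same construct = work engagement): Scale A.
Smallest convergent = 0.80. Discriminant values: 0.57, 0.75, 0.69, 0.60; count ≥ 0.80 → 0.

0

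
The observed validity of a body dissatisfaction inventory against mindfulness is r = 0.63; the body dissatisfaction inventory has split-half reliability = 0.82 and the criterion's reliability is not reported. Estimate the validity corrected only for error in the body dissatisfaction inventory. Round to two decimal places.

Single correction: r_c = r_obs / √r_xx = 0.63 / √0.82 = 0.63 / 0.9055 ≈ 0.70.

0.70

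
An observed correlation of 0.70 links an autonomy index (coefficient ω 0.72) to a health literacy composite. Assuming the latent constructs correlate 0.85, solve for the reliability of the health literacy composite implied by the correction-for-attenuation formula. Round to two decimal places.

0.94

r_true = r_obs / √(r_xx · r_yy) ⇒ 0.85 = 0.70 / √(0.72 · r_yy).
√(0.72 · r_yy) = 0.70 / 0.85 = 0.8235; 0.72 · r_yy = 0.6782; r_yy = 0.6782 / 0.72 ≈ 0.94.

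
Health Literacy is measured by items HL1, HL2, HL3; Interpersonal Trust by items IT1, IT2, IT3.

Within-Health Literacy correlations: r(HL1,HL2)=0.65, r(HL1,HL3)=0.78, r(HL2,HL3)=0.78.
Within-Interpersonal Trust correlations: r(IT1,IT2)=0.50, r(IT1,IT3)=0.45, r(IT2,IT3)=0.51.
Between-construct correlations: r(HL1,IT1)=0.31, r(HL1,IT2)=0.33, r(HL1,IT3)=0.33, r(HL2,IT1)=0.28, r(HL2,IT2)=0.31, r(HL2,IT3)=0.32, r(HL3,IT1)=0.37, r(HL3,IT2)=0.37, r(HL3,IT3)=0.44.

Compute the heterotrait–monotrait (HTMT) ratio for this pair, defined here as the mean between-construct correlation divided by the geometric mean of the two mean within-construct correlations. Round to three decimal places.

Mean between = 3.06/9 = 0.3400.
Mean within-HL = 2.21/3 = 0.7367; mean within-IT = 1.46/3 = 0.4867.
Geometric mean = √(0.7367 × 0.4867) = 0.5988.
HTMT = 0.3400 / 0.5988 = 0.568.

0.568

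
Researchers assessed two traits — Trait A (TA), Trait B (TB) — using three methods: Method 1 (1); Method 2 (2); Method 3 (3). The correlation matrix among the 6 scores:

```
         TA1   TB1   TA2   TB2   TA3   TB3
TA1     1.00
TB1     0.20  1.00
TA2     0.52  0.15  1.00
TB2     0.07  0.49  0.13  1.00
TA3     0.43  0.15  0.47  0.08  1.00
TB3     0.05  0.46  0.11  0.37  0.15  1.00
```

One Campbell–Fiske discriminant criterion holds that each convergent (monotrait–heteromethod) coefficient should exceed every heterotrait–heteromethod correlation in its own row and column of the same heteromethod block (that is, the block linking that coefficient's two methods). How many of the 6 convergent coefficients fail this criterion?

Convergent coefficients and their comparison sets:
TA (methods 1·2): 0.52 vs {0.07, 0.15} → pass.
TA (methods 1·3): 0.43 vs {0.05, 0.15} → pass.
TA (methods 2·3): 0.47 vs {0.11, 0.08} → pass.
TB (methods 1·2): 0.49 vs {0.15, 0.07} → pass.
TB (methods 1·3): 0.46 vs {0.15, 0.05} → pass.
TB (methods 2·3): 0.37 vs {0.08, 0.11} → pass.
0 of 6 fail.

0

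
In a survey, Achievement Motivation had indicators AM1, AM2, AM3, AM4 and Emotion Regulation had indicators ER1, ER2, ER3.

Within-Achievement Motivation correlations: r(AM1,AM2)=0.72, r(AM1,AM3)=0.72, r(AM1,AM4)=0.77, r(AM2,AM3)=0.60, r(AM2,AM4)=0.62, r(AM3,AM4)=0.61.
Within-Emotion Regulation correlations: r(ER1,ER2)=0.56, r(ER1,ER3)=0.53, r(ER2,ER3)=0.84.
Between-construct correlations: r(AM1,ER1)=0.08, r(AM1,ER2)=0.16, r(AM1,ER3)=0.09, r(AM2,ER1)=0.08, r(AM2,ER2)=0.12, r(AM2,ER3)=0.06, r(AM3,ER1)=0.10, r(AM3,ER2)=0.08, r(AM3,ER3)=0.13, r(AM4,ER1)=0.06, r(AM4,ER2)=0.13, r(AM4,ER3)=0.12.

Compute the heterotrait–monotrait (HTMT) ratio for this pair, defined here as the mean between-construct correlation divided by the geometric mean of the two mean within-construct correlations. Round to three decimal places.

Mean heterotrait r = 1.21/12 = 0.1008.
Mean within-AM = 4.04/6 = 0.6733; mean within-ER = 1.93/3 = 0.6433.
Geometric mean = √(0.6733 × 0.6433) = 0.6581.
HTMT = 0.1008 / 0.6581 = 0.153.

0.153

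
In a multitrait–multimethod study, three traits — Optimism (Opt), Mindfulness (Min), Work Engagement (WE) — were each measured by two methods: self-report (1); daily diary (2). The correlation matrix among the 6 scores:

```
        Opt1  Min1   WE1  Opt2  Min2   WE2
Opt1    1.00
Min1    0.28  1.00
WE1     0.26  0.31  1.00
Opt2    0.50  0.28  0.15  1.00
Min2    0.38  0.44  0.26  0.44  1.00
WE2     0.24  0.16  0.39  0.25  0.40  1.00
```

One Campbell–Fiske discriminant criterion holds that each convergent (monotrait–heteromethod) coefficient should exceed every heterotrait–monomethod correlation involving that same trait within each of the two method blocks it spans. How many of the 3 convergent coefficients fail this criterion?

Each convergent coefficient versus the relevant comparison correlations:
Opt (methods 1·2): 0.50 vs {0.28, 0.44, 0.26, 0.25} → pass.
Min (methods 1·2): 0.44 vs {0.28, 0.44, 0.31, 0.40} → fail.
WE (methods 1·2): 0.39 vs {0.26, 0.25, 0.31, 0.40} → fail.
2 of 3 fail.

2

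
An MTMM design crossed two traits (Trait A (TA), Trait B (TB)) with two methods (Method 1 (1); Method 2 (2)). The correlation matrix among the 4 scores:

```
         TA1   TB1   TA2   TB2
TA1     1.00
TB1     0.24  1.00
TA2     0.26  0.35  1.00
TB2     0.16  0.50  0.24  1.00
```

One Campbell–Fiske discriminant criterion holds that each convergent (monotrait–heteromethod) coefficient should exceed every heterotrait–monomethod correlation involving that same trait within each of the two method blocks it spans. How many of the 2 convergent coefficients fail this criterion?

0

Convergent coefficients and their comparison sets:
TA (methods 1·2): 0.26 vs {0.24, 0.24} → pass.
TB (methods 1·2): 0.50 vs {0.24, 0.24} → pass.
0 of 2 fail.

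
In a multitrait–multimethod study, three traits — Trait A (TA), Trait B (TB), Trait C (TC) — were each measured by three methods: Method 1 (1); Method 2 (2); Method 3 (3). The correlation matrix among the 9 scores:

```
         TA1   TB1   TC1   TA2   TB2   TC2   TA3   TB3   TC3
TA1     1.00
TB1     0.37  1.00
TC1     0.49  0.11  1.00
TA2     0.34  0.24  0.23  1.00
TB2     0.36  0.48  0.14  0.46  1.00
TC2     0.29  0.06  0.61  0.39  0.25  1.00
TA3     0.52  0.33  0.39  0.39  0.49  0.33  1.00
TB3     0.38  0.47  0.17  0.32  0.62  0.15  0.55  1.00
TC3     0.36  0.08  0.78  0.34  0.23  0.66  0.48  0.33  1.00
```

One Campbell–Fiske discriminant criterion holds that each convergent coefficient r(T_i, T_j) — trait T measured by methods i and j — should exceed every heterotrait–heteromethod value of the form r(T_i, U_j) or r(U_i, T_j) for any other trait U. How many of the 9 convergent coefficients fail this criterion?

Convergent coefficients and their comparison sets:
TA (methods 1·2): 0.34 vs {0.36, 0.24, 0.29, 0.23} → fail.
TA (methods 1·3): 0.52 vs {0.38, 0.33, 0.36, 0.39} → pass.
TA (methods 2·3): 0.39 vs {0.32, 0.49, 0.34, 0.33} → fail.
TB (methods 1·2): 0.48 vs {0.24, 0.36, 0.06, 0.14} → pass.
TB (methods 1·3): 0.47 vs {0.33, 0.38, 0.08, 0.17} → pass.
TB (methods 2·3): 0.62 vs {0.49, 0.32, 0.23, 0.15} → pass.
TC (methods 1·2): 0.61 vs {0.23, 0.29, 0.14, 0.06} → pass.
TC (methods 1·3): 0.78 vs {0.39, 0.36, 0.17, 0.08} → pass.
TC (methods 2·3): 0.66 vs {0.33, 0.34, 0.15, 0.23} → pass.
2 of 9 fail.

2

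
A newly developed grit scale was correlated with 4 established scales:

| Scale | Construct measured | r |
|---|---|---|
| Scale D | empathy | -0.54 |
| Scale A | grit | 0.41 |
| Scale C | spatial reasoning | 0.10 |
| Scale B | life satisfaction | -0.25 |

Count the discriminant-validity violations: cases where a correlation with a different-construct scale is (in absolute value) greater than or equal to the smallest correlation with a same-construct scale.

1

Convergent (same construct = grit): Scale A.
Smallest convergent = 0.41. Discriminant |r|: 0.54, 0.10, 0.25; count ≥ 0.41 → 1.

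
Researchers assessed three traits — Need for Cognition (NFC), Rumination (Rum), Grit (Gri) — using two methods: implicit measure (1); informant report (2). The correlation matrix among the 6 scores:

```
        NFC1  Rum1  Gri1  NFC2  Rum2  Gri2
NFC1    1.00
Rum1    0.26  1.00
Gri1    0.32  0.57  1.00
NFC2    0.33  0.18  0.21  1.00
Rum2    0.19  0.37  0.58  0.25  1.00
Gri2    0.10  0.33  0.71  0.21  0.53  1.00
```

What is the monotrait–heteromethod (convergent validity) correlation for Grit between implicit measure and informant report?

0.71

Same trait (Gri), different methods: r(Gri1, Gri2) = 0.71.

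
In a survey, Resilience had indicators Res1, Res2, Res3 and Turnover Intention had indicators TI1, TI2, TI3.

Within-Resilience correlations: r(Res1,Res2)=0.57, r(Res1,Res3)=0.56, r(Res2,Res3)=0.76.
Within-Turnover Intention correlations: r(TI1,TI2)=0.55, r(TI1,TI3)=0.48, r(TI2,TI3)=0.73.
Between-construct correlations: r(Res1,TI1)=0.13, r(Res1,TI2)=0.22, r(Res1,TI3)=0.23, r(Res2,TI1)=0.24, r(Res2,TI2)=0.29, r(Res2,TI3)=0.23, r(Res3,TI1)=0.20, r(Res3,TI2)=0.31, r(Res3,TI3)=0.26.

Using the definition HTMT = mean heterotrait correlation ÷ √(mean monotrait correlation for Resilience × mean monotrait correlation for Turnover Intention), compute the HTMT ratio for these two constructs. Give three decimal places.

0.386

Between-construct mean = 2.11/9 = 0.2344.
Mean within-Res = 1.89/3 = 0.6300; mean within-TI = 1.76/3 = 0.5867.
Geometric mean = √(0.6300 × 0.5867) = 0.6080.
HTMT = 0.2344 / 0.6080 = 0.386.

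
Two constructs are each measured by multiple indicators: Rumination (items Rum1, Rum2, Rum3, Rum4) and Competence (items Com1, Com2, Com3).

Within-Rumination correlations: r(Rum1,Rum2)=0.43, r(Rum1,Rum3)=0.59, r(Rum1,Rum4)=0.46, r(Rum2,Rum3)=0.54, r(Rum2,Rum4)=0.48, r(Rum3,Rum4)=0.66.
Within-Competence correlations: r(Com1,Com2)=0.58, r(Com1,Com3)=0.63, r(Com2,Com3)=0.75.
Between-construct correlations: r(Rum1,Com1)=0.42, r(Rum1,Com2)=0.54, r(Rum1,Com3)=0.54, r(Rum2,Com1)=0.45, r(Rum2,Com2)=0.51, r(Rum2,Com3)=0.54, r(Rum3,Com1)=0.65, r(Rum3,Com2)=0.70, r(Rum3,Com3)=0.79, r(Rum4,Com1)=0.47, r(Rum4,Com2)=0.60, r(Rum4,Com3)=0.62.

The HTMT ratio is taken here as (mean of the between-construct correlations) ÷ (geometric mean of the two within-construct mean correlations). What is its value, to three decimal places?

Mean heterotrait r = 6.83/12 = 0.5692.
Mean within-Rum = 3.16/6 = 0.5267; mean within-Com = 1.96/3 = 0.6533.
Geometric mean = √(0.5267 × 0.6533) = 0.5866.
HTMT = 0.5692 / 0.5866 = 0.970.

0.970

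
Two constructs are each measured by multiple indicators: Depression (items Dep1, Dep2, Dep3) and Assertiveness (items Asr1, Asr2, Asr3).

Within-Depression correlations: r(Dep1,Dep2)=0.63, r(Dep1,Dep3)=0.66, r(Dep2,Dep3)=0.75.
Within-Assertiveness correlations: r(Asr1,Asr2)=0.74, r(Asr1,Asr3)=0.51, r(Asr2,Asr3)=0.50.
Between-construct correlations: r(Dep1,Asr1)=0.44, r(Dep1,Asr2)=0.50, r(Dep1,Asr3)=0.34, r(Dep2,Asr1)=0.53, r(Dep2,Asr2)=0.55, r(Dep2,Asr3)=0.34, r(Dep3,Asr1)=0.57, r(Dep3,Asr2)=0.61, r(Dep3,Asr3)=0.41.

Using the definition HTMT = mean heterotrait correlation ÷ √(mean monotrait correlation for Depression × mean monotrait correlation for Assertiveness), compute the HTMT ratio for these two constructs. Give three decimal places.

0.757

Mean heterotrait r = 4.29/9 = 0.4767.
Mean within-Dep = 2.04/3 = 0.6800; mean within-Asr = 1.75/3 = 0.5833.
Geometric mean = √(0.6800 × 0.5833) = 0.6298.
HTMT = 0.4767 / 0.6298 = 0.757.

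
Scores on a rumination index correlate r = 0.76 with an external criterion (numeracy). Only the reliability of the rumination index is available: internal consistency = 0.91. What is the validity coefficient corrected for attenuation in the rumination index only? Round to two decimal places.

Single correction: r_c = r_obs / √r_xx = 0.76 / √0.91 = 0.76 / 0.9539 ≈ 0.80.

0.80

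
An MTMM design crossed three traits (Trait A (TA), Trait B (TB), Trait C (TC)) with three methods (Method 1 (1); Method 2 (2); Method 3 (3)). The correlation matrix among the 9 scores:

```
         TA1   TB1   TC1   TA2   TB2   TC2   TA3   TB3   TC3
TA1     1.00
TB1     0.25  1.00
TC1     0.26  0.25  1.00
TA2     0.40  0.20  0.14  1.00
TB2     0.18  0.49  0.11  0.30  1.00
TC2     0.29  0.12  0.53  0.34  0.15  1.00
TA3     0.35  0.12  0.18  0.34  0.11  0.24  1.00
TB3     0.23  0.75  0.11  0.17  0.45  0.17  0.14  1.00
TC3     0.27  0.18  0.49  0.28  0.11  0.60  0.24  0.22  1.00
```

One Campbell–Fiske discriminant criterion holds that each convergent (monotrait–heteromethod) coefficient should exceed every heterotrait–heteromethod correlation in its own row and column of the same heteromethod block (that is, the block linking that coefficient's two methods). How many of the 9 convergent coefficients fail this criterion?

0

Convergent coefficients and their comparison sets:
TA (methods 1·2): 0.40 vs {0.18, 0.20, 0.29, 0.14} → pass.
TA (methods 1·3): 0.35 vs {0.23, 0.12, 0.27, 0.18} → pass.
TA (methods 2·3): 0.34 vs {0.17, 0.11, 0.28, 0.24} → pass.
TB (methods 1·2): 0.49 vs {0.20, 0.18, 0.12, 0.11} → pass.
TB (methods 1·3): 0.75 vs {0.12, 0.23, 0.18, 0.11} → pass.
TB (methods 2·3): 0.45 vs {0.11, 0.17, 0.11, 0.17} → pass.
TC (methods 1·2): 0.53 vs {0.14, 0.29, 0.11, 0.12} → pass.
TC (methods 1·3): 0.49 vs {0.18, 0.27, 0.11, 0.18} → pass.
TC (methods 2·3): 0.60 vs {0.24, 0.28, 0.17, 0.11} → pass.
0 of 9 fail.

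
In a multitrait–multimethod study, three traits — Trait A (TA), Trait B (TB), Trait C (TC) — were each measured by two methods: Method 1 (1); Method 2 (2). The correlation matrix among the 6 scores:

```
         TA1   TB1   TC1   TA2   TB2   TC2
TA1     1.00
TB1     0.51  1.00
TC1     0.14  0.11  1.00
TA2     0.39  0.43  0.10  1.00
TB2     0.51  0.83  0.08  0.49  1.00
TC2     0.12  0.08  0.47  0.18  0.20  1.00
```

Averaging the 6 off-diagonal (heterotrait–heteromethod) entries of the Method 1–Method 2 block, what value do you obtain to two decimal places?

0.22

HTHM values (method 1 × method 2): 0.51, 0.12, 0.43, 0.08, 0.10, 0.08; mean = 1.32/6 = 0.22.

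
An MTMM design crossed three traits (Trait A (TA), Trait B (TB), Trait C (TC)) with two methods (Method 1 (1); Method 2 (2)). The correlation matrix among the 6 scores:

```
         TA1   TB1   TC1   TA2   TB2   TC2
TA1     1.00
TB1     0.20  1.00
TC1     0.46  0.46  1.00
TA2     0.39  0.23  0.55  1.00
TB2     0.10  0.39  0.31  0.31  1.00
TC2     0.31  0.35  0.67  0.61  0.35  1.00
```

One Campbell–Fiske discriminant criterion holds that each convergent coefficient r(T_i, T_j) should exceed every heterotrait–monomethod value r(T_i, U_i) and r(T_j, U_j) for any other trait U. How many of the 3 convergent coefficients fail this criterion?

Checking each validity diagonal entry against its comparison values:
TA (methods 1·2): 0.39 vs {0.20, 0.31, 0.46, 0.61} → fail.
TB (methods 1·2): 0.39 vs {0.20, 0.31, 0.46, 0.35} → fail.
TC (methods 1·2): 0.67 vs {0.46, 0.61, 0.46, 0.35} → pass.
2 of 3 fail.

2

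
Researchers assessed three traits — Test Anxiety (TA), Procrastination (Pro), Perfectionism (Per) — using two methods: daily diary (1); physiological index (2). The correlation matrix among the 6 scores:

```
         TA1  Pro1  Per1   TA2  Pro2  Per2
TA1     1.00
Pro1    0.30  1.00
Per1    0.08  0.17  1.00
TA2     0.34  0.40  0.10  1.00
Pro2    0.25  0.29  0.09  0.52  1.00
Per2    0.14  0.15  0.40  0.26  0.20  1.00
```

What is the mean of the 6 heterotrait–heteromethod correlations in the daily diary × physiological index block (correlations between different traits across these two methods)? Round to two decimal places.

HTHM values (method 1 × method 2): 0.25, 0.14, 0.40, 0.15, 0.10, 0.09; mean = 1.13/6 = 0.19.

0.19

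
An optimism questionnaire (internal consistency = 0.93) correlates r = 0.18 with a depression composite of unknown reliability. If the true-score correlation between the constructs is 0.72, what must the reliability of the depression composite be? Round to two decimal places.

r_true = r_obs / √(r_xx · r_yy) ⇒ 0.72 = 0.18 / √(0.93 · r_yy).
√(0.93 · r_yy) = 0.18 / 0.72 = 0.2500; 0.93 · r_yy = 0.0625; r_yy = 0.0625 / 0.93 ≈ 0.07.

0.07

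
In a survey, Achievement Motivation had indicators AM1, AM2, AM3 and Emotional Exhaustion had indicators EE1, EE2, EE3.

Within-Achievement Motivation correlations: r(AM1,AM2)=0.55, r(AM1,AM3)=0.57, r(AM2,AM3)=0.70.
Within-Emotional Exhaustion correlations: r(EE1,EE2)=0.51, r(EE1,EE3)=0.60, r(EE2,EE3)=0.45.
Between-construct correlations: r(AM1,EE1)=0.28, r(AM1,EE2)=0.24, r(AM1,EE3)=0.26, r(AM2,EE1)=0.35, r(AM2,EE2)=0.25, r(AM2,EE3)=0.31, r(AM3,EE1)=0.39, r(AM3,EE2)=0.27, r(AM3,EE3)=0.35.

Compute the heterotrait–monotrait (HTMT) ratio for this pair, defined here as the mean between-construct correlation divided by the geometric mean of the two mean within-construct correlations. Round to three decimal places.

Between-construct mean = 2.70/9 = 0.3000.
Mean within-AM = 1.82/3 = 0.6067; mean within-EE = 1.56/3 = 0.5200.
Geometric mean = √(0.6067 × 0.5200) = 0.5617.
HTMT = 0.3000 / 0.5617 = 0.534.

0.534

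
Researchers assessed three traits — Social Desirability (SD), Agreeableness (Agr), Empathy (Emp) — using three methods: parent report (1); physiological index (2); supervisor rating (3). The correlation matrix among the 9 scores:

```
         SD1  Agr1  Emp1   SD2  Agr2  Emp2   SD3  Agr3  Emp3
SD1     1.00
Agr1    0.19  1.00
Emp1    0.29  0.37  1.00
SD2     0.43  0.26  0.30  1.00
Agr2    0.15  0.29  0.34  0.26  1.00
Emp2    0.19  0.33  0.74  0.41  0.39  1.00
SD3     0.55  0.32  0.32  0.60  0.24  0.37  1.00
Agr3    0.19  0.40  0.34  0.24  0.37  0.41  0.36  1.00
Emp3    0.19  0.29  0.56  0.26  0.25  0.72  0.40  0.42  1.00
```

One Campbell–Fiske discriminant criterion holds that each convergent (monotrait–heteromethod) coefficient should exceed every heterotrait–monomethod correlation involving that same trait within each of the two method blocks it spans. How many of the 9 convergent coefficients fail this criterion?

3

Each convergent coefficient versus the relevant comparison correlations:
SD (methods 1·2): 0.43 vs {0.19, 0.26, 0.29, 0.41} → pass.
SD (methods 1·3): 0.55 vs {0.19, 0.36, 0.29, 0.40} → pass.
SD (methods 2·3): 0.60 vs {0.26, 0.36, 0.41, 0.40} → pass.
Agr (methods 1·2): 0.29 vs {0.19, 0.26, 0.37, 0.39} → fail.
Agr (methods 1·3): 0.40 vs {0.19, 0.36, 0.37, 0.42} → fail.
Agr (methods 2·3): 0.37 vs {0.26, 0.36, 0.39, 0.42} → fail.
Emp (methods 1·2): 0.74 vs {0.29, 0.41, 0.37, 0.39} → pass.
Emp (methods 1·3): 0.56 vs {0.29, 0.40, 0.37, 0.42} → pass.
Emp (methods 2·3): 0.72 vs {0.41, 0.40, 0.39, 0.42} → pass.
3 of 9 fail.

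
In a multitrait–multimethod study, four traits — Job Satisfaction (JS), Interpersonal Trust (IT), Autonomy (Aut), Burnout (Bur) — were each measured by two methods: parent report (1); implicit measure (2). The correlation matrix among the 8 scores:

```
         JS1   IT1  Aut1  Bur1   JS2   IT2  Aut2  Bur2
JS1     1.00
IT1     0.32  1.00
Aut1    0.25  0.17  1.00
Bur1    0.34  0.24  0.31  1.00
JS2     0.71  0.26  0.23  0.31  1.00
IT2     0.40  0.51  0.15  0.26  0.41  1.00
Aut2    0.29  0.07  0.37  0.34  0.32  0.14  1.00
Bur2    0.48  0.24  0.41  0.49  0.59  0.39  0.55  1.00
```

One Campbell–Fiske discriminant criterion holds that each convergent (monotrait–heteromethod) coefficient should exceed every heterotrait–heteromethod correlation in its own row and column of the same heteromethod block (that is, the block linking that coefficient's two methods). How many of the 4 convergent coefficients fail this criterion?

Each convergent coefficient versus the relevant comparison correlations:
JS (methods 1·2): 0.71 vs {0.40, 0.26, 0.29, 0.23, 0.48, 0.31} → pass.
IT (methods 1·2): 0.51 vs {0.26, 0.40, 0.07, 0.15, 0.24, 0.26} → pass.
Aut (methods 1·2): 0.37 vs {0.23, 0.29, 0.15, 0.07, 0.41, 0.34} → fail.
Bur (methods 1·2): 0.49 vs {0.31, 0.48, 0.26, 0.24, 0.34, 0.41} → pass.
1 of 4 fail.

1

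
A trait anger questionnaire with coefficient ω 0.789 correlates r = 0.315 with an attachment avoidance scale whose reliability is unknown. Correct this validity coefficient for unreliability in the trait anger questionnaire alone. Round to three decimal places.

Single correction: r_c = r_obs / √r_xx = 0.315 / √0.789 = 0.315 / 0.8883 ≈ 0.355.

0.355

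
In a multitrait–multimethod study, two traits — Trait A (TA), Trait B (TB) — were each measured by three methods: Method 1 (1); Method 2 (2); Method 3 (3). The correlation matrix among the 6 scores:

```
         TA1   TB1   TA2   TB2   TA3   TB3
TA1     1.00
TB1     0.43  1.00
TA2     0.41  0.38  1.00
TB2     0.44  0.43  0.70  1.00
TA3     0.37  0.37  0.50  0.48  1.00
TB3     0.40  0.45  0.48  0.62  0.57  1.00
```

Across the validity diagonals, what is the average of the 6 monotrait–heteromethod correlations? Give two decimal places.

0.46

Convergent values: 0.41, 0.37, 0.50, 0.43, 0.45, 0.62; mean = 2.78/6 = 0.46.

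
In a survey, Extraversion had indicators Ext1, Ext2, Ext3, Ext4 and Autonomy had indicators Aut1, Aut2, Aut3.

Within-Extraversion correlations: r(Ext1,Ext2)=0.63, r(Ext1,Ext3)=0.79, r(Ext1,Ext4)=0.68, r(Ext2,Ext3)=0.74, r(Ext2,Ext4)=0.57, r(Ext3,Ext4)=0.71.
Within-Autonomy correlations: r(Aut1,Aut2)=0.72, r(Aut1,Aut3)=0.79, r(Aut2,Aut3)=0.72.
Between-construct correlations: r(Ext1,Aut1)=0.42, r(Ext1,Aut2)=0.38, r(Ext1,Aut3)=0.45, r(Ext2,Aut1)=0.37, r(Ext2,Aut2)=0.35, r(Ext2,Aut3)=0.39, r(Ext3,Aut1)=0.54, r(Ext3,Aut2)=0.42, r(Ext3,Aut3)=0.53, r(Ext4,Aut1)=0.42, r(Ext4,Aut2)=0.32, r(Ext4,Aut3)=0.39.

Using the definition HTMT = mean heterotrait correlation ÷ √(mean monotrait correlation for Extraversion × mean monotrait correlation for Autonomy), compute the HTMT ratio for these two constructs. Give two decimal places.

Between-construct mean = 4.98/12 = 0.4150.
Mean within-Ext = 4.12/6 = 0.6867; mean within-Aut = 2.23/3 = 0.7433.
Geometric mean = √(0.6867 × 0.7433) = 0.7144.
HTMT = 0.4150 / 0.7144 = 0.58.

0.58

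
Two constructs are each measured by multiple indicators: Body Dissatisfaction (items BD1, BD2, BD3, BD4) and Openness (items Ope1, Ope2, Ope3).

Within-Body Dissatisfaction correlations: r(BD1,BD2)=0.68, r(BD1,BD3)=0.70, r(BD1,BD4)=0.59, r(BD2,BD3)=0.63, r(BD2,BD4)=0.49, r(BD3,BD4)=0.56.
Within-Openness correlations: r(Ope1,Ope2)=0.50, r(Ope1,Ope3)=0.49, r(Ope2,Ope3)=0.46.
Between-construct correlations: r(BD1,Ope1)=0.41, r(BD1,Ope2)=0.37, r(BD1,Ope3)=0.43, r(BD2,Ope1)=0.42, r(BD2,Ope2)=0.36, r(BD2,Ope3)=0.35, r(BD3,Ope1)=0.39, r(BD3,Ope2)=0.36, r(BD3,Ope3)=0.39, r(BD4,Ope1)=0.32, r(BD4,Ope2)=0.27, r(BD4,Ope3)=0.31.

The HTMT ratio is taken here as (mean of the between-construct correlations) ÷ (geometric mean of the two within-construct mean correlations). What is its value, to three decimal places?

0.673

Between-construct mean = 4.38/12 = 0.3650.
Mean within-BD = 3.65/6 = 0.6083; mean within-Ope = 1.45/3 = 0.4833.
Geometric mean = √(0.6083 × 0.4833) = 0.5422.
HTMT = 0.3650 / 0.5422 = 0.673.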